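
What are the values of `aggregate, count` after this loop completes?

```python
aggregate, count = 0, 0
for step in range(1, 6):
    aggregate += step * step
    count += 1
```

Sum of squares and count
`aggregate, count` takes the values: (0, 0) → (1, 0) → (1, 1) → (5, 1) → (5, 2) → (14, 2) → (14, 3) → (30, 3) → (30, 4) → (55, 4) → (55, 5)

Answer: 55, 5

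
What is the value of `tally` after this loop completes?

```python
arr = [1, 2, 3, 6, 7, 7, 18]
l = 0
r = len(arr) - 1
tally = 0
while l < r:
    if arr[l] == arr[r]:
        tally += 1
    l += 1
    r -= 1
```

Count matching pairs from ends
`tally` takes the values: 0

Answer: 0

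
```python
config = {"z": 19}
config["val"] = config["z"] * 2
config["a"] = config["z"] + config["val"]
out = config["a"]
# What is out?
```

Trace:
`config = {"z": 19}` → config = {'z': 19}
`config["val"] = config["z"] * 2` → config = {'z': 19, 'val': 38}
`config["a"] = config["z"] + config["val"]` → config = {'z': 19, 'val': 38, 'a': 57}
`out = config["a"]` → out = 57
So out = 57

Answer: 57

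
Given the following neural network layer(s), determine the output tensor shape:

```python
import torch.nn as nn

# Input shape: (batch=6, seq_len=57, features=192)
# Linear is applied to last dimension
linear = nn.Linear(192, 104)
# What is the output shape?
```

Input: (6, 57, 192) -> Output: (6, 57, 104)

Answer: (6, 57, 104)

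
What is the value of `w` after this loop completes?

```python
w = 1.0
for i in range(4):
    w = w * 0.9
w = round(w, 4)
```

Exponential decay: 1.0 * 0.9^4
`w` takes the values: 1.0 → 0.9 → 0.81 → 0.729 → 0.6561

Answer: 0.6561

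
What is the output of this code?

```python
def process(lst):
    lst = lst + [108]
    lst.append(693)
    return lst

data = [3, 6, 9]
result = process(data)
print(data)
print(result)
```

Key concept: rebinding parameter vs mutation.
Step by step:
`data = [3, 6, 9]` → data = [3, 6, 9]
`result = process(data)` → result = [3, 6, 9, 108, 693]
`print(data)` → prints [3, 6, 9]
`print(result)` → prints [3, 6, 9, 108, 693]

Answer:
[3, 6, 9]
[3, 6, 9, 108, 693]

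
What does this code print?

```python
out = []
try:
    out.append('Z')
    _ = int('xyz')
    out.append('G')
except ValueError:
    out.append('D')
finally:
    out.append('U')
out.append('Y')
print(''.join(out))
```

Execution trace: 'Z' (try body) → 'D' (except ValueError) → 'U' (finally) → 'Y' (after the try/except). Output: ZDUY

Answer: ZDUY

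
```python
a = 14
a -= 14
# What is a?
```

Trace:
`a = 14` → a = 14
`a -= 14` → a = 0
So a = 0

Answer: 0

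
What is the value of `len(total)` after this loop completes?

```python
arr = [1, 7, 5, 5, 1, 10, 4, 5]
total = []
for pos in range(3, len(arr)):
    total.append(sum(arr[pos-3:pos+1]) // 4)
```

Number of 4-element averages
`total` takes the values: [] → [4] → [4, 4] → [4, 4, 5] → [4, 4, 5, 5] → [4, 4, 5, 5, 5]
So `len(total)` = 5

Answer: 5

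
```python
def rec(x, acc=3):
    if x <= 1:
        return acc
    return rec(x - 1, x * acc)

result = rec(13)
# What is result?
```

Accumulator trace (n, acc): (13, 3) -> (12, 39) -> (11, 468) -> (10, 5148) -> (9, 51480) -> (8, 463320) -> (7, 3706560) -> (6, 25945920) -> (5, 155675520) -> (4, 778377600) -> (3, 3113510400) -> (2, 9340531200) -> (1, 18681062400) -> return 18681062400

Answer: 18681062400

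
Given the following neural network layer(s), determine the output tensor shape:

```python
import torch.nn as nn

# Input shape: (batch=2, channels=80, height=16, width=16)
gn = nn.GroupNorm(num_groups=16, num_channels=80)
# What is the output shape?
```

Input: (2, 80, 16, 16) -> Output: (2, 80, 16, 16)

Answer: (2, 80, 16, 16)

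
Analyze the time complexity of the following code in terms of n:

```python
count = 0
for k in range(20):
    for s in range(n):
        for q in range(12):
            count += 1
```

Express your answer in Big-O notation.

Each loop level contributes: 1 × n × 1. Multiplying the contributions gives O(n).

Answer: O(n)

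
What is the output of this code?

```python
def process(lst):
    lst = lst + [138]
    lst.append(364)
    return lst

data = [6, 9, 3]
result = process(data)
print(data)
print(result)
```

Key concept: rebinding parameter vs mutation.
Step by step:
`data = [6, 9, 3]` → data = [6, 9, 3]
`result = process(data)` → result = [6, 9, 3, 138, 364]
`print(data)` → prints [6, 9, 3]
`print(result)` → prints [6, 9, 3, 138, 364]

Answer:
[6, 9, 3]
[6, 9, 3, 138, 364]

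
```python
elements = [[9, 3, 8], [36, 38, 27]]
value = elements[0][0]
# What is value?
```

Trace:
`elements = [[9, 3, 8], [36, 38, 27]]` → elements = [[9, 3, 8], [36, 38, 27]]
`value = elements[0][0]` → value = 9
So value = 9

Answer: 9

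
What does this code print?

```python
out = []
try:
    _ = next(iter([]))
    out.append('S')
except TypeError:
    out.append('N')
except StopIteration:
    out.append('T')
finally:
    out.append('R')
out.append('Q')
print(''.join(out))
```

Execution trace: 'T' (except StopIteration) → 'R' (finally) → 'Q' (after the try/except). Output: TRQ

Answer: TRQ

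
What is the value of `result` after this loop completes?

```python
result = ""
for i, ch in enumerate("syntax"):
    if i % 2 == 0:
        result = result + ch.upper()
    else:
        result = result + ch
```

Uppercase even positions in 'syntax'
`result` takes the values: "" → "S" → "Sy" → "SyN" → "SyNt" → "SyNtA" → "SyNtAx"

Answer: "SyNtAx"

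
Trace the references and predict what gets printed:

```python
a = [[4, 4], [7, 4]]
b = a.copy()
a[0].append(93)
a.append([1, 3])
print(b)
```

Key concept: shallow copy with nested lists.
Step by step:
`a = [[4, 4], [7, 4]]` → a = [[4, 4], [7, 4]]
`b = a.copy()` → b = [[4, 4], [7, 4]]
`a[0].append(93)` → a = [[4, 4, 93], [7, 4]]; b = [[4, 4, 93], [7, 4]]
`a.append([1, 3])` → a = [[4, 4, 93], [7, 4], [1, 3]]
`print(b)` → prints [[4, 4, 93], [7, 4]]

Answer: [[4, 4, 93], [7, 4]]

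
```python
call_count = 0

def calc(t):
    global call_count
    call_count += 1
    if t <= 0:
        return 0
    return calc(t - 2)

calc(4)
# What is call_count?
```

Linear recursion stepping by 2: 3 calls from t=4 down to ≤0.

Answer: 3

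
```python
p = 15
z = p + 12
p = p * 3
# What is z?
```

Trace:
`p = 15` → p = 15
`z = p + 12` → z = 27
`p = p * 3` → p = 45
So z = 27

Answer: 27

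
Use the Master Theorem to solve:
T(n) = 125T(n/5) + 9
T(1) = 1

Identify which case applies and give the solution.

a=125, b=5, f(n)=9. log_5(125) = 3. Since c=0 < 3, Case 1 applies: T(n) = Θ(n^log_b(a)) = O(n^3).

Answer: O(n^3) - Case 1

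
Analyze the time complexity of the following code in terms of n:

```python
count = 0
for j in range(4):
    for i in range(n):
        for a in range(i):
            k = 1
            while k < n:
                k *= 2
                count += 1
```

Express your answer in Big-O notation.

Each loop level contributes: 1 × n × n × log n. Multiplying the contributions gives O(n^2 log n).

Answer: O(n^2 log n)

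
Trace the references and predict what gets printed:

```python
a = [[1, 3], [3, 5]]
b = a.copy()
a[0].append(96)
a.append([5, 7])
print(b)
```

Key concept: shallow copy with nested lists.
Step by step:
`a = [[1, 3], [3, 5]]` → a = [[1, 3], [3, 5]]
`b = a.copy()` → b = [[1, 3], [3, 5]]
`a[0].append(96)` → a = [[1, 3, 96], [3, 5]]; b = [[1, 3, 96], [3, 5]]
`a.append([5, 7])` → a = [[1, 3, 96], [3, 5], [5, 7]]
`print(b)` → prints [[1, 3, 96], [3, 5]]

Answer: [[1, 3, 96], [3, 5]]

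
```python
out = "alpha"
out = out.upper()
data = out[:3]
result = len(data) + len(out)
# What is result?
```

Trace:
`out = "alpha"` → out = 'alpha'
`out = out.upper()` → out = 'ALPHA'
`data = out[:3]` → data = 'ALP'
`result = len(data) + len(out)` → result = 8
So result = 8

Answer: 8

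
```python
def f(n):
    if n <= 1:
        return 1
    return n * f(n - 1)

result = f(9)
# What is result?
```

f(9) = 9 * 8 * 7 * 6 * 5 * 4 * 3 * 2 * 1 = 362880

Answer: 362880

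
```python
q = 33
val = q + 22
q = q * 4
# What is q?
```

Trace:
`q = 33` → q = 33
`val = q + 22` → val = 55
`q = q * 4` → q = 132
So q = 132

Answer: 132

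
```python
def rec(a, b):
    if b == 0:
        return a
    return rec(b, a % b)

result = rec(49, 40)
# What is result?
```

rec(49, 40) -> rec(40, 9) -> rec(9, 4) -> rec(4, 1) -> rec(1, 0) -> 1

Answer: 1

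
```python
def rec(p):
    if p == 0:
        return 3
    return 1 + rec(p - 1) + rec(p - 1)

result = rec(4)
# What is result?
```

rec(p) = 1 + 2·rec(p-1), rec(0)=3. Closed form: (3+1)·2^4 - 1 = 63.

Answer: 63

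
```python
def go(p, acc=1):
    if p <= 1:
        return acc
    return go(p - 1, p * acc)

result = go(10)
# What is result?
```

Accumulator trace (n, acc): (10, 1) -> (9, 10) -> (8, 90) -> (7, 720) -> (6, 5040) -> (5, 30240) -> (4, 151200) -> (3, 604800) -> (2, 1814400) -> (1, 3628800) -> return 3628800

Answer: 3628800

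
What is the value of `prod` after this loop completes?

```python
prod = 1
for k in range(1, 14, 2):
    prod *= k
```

Product of 1, 3, 5, ... up to 13
`prod` takes the values: 1 → 3 → 15 → 105 → 945 → 10395 → 135135

Answer: 135135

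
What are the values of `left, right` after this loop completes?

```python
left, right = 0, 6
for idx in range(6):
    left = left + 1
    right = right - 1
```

left goes 0→6, right goes 6→0
`left, right` takes the values: (0, 6) → (1, 6) → (1, 5) → (2, 5) → (2, 4) → (3, 4) → (3, 3) → (4, 3) → (4, 2) → (5, 2) → (5, 1) → (6, 1) → (6, 0)

Answer: 6, 0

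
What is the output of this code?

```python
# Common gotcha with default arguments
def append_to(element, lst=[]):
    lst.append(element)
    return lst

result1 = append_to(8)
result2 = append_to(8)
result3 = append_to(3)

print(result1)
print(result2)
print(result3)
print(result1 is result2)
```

Key concept: mutable default argument gotcha.
Step by step:
`result1 = append_to(8)` → result1 = [8]
`result2 = append_to(8)` → result1 = [8, 8] (same object as result2); result2 = [8, 8] (same object as result1)
`result3 = append_to(3)` → result1 = [8, 8, 3] (same object as result2, result3); result2 = [8, 8, 3] (same object as result1, result3); result3 = [8, 8, 3] (same object as result1, result2)
`print(result1)` → prints [8, 8, 3]
`print(result2)` → prints [8, 8, 3]
`print(result3)` → prints [8, 8, 3]
`print(result1 is result2)` → prints True

Answer:
[8, 8, 3]
[8, 8, 3]
[8, 8, 3]
True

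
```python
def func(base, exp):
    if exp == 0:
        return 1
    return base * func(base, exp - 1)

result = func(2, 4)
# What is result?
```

func(2, 4) = 2 * 2 * 2 * 2 = 16

Answer: 16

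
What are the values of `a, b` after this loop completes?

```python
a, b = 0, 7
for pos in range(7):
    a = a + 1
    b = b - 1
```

a goes 0→7, b goes 7→0
`a, b` takes the values: (0, 7) → (1, 7) → (1, 6) → (2, 6) → (2, 5) → (3, 5) → (3, 4) → (4, 4) → (4, 3) → (5, 3) → (5, 2) → (6, 2) → (6, 1) → (7, 1) → (7, 0)

Answer: 7, 0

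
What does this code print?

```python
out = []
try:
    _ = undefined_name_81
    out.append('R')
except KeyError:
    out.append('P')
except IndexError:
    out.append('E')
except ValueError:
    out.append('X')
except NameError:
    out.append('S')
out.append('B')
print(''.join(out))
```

Execution trace: 'S' (except NameError) → 'B' (after the try/except). Output: SB

Answer: SB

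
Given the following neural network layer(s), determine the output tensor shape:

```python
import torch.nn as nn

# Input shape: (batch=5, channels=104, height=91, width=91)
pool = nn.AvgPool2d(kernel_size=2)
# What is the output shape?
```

Input: (5, 104, 91, 91) -> Output: (5, 104, 45, 45)

Answer: (5, 104, 45, 45)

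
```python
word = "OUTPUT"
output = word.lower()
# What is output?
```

Trace:
`word = "OUTPUT"` → word = 'OUTPUT'
`output = word.lower()` → output = 'output'
So output = 'output'

Answer: 'output'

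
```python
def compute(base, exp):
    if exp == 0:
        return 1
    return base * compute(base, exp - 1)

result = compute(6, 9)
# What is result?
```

compute(6, 9) = 6 * 6 * 6 * 6 * 6 * 6 * 6 * 6 * 6 = 10077696

Answer: 10077696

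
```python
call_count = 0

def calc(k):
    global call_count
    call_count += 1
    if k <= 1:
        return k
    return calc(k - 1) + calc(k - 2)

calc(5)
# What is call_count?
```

Calls(k) = 1 + Calls(k-1) + Calls(k-2); Calls(0)=Calls(1)=1. For k=5 this gives 15.

Answer: 15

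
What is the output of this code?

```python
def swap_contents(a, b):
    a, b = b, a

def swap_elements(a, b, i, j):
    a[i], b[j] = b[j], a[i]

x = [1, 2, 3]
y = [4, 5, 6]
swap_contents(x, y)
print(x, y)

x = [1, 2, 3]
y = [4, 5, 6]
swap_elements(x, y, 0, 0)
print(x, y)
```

Key concept: parameter rebinding vs mutation.
Step by step:
`x = [1, 2, 3]` → x = [1, 2, 3]
`y = [4, 5, 6]` → y = [4, 5, 6]
`swap_contents(x, y)` → no visible change to tracked variables
`print(x, y)` → prints [1, 2, 3] [4, 5, 6]
`x = [1, 2, 3]` → x = [1, 2, 3]
`y = [4, 5, 6]` → y = [4, 5, 6]
`swap_elements(x, y, 0, 0)` → x = [4, 2, 3]; y = [1, 5, 6]
`print(x, y)` → prints [4, 2, 3] [1, 5, 6]

Answer:
[1, 2, 3] [4, 5, 6]
[4, 2, 3] [1, 5, 6]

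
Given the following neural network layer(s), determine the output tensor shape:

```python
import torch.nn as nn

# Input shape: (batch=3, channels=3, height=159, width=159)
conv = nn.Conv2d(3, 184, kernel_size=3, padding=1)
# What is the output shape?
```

Input: (3, 3, 159, 159) -> Output: (3, 184, 159, 159)

Answer: (3, 184, 159, 159)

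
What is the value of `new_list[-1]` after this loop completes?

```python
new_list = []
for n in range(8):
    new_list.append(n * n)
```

Last element of squares 0 to 7
`new_list` takes the values: [] → [0] → [0, 1] → [0, 1, 4] → [0, 1, 4, 9] → [0, 1, 4, 9, 16] → [0, 1, 4, 9, 16, 25] → [0, 1, 4, 9, 16, 25, 36] → [0, 1, 4, 9, 16, 25, 36, 49]
So `new_list[-1]` = 49

Answer: 49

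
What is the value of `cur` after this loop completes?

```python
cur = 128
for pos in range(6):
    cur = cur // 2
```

Halve 6 times: 128 // 2^6 = 2
`cur` takes the values: 128 → 64 → 32 → 16 → 8 → 4 → 2

Answer: 2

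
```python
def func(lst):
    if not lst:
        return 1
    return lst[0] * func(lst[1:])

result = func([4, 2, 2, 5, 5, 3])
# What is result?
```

Product over [4, 2, 2, 5, 5, 3] = 4 * 2 * 2 * 5 * 5 * 3 = 1200

Answer: 1200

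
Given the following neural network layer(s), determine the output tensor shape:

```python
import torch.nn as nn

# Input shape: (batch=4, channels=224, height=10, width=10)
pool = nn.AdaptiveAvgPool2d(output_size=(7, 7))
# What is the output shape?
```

Input: (4, 224, 10, 10) -> Output: (4, 224, 7, 7)

Answer: (4, 224, 7, 7)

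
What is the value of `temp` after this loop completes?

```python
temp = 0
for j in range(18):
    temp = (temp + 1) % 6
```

Increment mod 6, 18 times = 0
`temp` takes the values: 0 → 1 → 2 → 3 → 4 → 5 → 0 → 1 → 2 → 3 → 4 → 5 → 0 → 1 → 2 → 3 → 4 → 5 → 0

Answer: 0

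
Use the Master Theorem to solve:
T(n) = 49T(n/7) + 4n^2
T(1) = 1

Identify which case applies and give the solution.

a=49, b=7, f(n)=4n^2. log_7(49) = 2. Since c=2 = 2, Case 2 applies: T(n) = Θ(n^log_b(a) · log n) = O(n^2 log n).

Answer: O(n^2 log n) - Case 2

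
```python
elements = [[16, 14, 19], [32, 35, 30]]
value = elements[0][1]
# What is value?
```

Trace:
`elements = [[16, 14, 19], [32, 35, 30]]` → elements = [[16, 14, 19], [32, 35, 30]]
`value = elements[0][1]` → value = 14
So value = 14

Answer: 14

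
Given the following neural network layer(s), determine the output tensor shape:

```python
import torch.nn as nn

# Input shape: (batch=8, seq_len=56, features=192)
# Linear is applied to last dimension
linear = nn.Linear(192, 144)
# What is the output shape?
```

Input: (8, 56, 192) -> Output: (8, 56, 144)

Answer: (8, 56, 144)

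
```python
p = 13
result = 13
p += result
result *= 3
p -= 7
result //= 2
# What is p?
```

Trace:
`p = 13` → p = 13
`result = 13` → result = 13
`p += result` → p = 26
`result *= 3` → result = 39
`p -= 7` → p = 19
`result //= 2` → result = 19
So p = 19

Answer: 19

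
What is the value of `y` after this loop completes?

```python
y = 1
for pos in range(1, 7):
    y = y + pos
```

Start at 1, add 1 through 6
`y` takes the values: 1 → 2 → 4 → 7 → 11 → 16 → 22

Answer: 22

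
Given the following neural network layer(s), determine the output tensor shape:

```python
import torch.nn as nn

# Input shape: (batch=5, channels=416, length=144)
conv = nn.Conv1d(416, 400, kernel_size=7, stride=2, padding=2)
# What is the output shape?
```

Input: (5, 416, 144) -> Output: (5, 400, 71)

Answer: (5, 400, 71)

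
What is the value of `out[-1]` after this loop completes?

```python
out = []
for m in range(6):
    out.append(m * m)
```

Last element of squares 0 to 5
`out` takes the values: [] → [0] → [0, 1] → [0, 1, 4] → [0, 1, 4, 9] → [0, 1, 4, 9, 16] → [0, 1, 4, 9, 16, 25]
So `out[-1]` = 25

Answer: 25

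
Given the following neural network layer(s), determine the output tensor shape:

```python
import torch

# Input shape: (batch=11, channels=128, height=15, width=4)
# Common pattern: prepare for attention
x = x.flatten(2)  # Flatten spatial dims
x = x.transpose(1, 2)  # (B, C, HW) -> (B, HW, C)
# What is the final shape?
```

Input: (11, 128, 15, 4) -> after flatten(2): (11, 128, 60) -> Output: (11, 60, 128)

Answer: (11, 60, 128)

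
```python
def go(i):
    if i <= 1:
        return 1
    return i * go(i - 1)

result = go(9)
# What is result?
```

go(9) = 9 * 8 * 7 * 6 * 5 * 4 * 3 * 2 * 1 = 362880

Answer: 362880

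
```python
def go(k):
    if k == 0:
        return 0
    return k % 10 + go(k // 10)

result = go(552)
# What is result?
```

Sum of digits of 552: 2 + 5 + 5 = 12

Answer: 12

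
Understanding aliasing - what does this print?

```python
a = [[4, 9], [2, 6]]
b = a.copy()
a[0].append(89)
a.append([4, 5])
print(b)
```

Key concept: shallow copy with nested lists.
Step by step:
`a = [[4, 9], [2, 6]]` → a = [[4, 9], [2, 6]]
`b = a.copy()` → b = [[4, 9], [2, 6]]
`a[0].append(89)` → a = [[4, 9, 89], [2, 6]]; b = [[4, 9, 89], [2, 6]]
`a.append([4, 5])` → a = [[4, 9, 89], [2, 6], [4, 5]]
`print(b)` → prints [[4, 9, 89], [2, 6]]

Answer: [[4, 9, 89], [2, 6]]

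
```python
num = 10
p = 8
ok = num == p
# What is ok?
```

Trace:
`num = 10` → num = 10
`p = 8` → p = 8
`ok = num == p` → ok = False
So ok = False

Answer: False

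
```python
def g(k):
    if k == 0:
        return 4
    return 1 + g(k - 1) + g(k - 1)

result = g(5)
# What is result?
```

g(k) = 1 + 2·g(k-1), g(0)=4. Closed form: (4+1)·2^5 - 1 = 159.

Answer: 159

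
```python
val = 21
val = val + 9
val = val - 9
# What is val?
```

Trace:
`val = 21` → val = 21
`val = val + 9` → val = 30
`val = val - 9` → val = 21
So val = 21

Answer: 21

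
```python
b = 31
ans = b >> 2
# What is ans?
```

Trace:
`b = 31` → b = 31
`ans = b >> 2` → ans = 7
So ans = 7

Answer: 7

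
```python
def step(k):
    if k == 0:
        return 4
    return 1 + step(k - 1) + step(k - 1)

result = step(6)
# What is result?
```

step(k) = 1 + 2·step(k-1), step(0)=4. Closed form: (4+1)·2^6 - 1 = 319.

Answer: 319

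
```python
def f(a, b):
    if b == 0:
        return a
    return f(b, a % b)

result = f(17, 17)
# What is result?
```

f(17, 17) -> f(17, 0) -> 17

Answer: 17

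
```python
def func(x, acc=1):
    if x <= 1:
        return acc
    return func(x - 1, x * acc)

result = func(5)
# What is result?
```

Accumulator trace (n, acc): (5, 1) -> (4, 5) -> (3, 20) -> (2, 60) -> (1, 120) -> return 120

Answer: 120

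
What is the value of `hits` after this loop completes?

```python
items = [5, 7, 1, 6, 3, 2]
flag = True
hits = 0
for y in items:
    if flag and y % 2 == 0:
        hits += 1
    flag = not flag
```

Count even values at even positions
`hits` takes the values: 0

Answer: 0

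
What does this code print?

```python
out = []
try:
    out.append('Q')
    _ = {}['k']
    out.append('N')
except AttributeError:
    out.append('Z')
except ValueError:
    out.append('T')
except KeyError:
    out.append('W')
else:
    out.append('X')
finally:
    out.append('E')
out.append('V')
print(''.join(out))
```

Execution trace: 'Q' (try body) → 'W' (except KeyError) → 'E' (finally) → 'V' (after the try/except). Output: QWEV

Answer: QWEV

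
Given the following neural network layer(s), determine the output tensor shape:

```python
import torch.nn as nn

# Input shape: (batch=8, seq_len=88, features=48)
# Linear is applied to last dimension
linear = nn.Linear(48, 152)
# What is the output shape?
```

Input: (8, 88, 48) -> Output: (8, 88, 152)

Answer: (8, 88, 152)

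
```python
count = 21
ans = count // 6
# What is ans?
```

Trace:
`count = 21` → count = 21
`ans = count // 6` → ans = 3
So ans = 3

Answer: 3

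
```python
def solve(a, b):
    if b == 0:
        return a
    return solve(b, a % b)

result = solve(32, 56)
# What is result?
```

solve(32, 56) -> solve(56, 32) -> solve(32, 24) -> solve(24, 8) -> solve(8, 0) -> 8

Answer: 8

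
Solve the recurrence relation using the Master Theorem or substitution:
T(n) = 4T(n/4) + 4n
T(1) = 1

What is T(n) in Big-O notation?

By Master Theorem: a=4, b=4, f(n)=4n. Since log_4(4) = 1 and f(n) = Θ(n^1), Case 2 applies. T(n) = O(n log n).

Answer: O(n log n)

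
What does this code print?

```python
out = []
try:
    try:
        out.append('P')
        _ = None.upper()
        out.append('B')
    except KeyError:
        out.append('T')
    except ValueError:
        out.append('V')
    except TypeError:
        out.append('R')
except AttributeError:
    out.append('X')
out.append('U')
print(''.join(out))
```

Execution trace: 'P' (try body) → 'X' (outer except AttributeError) → 'U' (after the try/except). Output: PXU

Answer: PXU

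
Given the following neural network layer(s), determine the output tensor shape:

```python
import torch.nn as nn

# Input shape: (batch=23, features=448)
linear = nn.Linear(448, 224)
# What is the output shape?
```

Input: (23, 448) -> Output: (23, 224)

Answer: (23, 224)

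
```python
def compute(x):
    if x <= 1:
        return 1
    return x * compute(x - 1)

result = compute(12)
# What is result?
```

compute(12) = 12 * 11 * 10 * 9 * 8 * 7 * 6 * 5 * 4 * 3 * 2 * 1 = 479001600

Answer: 479001600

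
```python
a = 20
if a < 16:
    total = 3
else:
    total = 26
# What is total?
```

Trace:
`a = 20` → a = 20
`if a < 16: ...` → a < 16 is False, take else branch → total = 26
So total = 26

Answer: 26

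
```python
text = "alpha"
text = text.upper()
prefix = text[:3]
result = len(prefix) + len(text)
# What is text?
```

Trace:
`text = "alpha"` → text = 'alpha'
`text = text.upper()` → text = 'ALPHA'
`prefix = text[:3]` → prefix = 'ALP'
`result = len(prefix) + len(text)` → result = 8
So text = 'ALPHA'

Answer: 'ALPHA'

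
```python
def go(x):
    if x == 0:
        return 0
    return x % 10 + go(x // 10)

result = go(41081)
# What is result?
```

Sum of digits of 41081: 1 + 8 + 0 + 1 + 4 = 14

Answer: 14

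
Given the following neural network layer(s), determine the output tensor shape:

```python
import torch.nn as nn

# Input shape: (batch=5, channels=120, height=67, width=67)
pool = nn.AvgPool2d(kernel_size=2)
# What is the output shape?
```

Input: (5, 120, 67, 67) -> Output: (5, 120, 33, 33)

Answer: (5, 120, 33, 33)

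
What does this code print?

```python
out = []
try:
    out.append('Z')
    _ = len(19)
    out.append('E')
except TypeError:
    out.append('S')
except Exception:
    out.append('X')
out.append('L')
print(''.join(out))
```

Execution trace: 'Z' (try body) → 'S' (except TypeError) → 'L' (after the try/except). Output: ZSL

Answer: ZSL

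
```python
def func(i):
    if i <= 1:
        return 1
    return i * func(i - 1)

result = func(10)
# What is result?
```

func(10) = 10 * 9 * 8 * 7 * 6 * 5 * 4 * 3 * 2 * 1 = 3628800

Answer: 3628800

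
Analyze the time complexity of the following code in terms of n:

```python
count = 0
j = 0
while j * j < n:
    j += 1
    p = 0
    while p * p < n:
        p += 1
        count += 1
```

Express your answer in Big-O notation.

Each loop level contributes: √n × √n. Multiplying the contributions gives O(n).

Answer: O(n)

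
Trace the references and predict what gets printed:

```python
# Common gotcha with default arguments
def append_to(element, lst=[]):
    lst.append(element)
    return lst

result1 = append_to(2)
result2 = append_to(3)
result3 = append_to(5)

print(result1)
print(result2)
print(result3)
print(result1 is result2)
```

Key concept: mutable default argument gotcha.
Step by step:
`result1 = append_to(2)` → result1 = [2]
`result2 = append_to(3)` → result1 = [2, 3] (same object as result2); result2 = [2, 3] (same object as result1)
`result3 = append_to(5)` → result1 = [2, 3, 5] (same object as result2, result3); result2 = [2, 3, 5] (same object as result1, result3); result3 = [2, 3, 5] (same object as result1, result2)
`print(result1)` → prints [2, 3, 5]
`print(result2)` → prints [2, 3, 5]
`print(result3)` → prints [2, 3, 5]
`print(result1 is result2)` → prints True

Answer:
[2, 3, 5]
[2, 3, 5]
[2, 3, 5]
True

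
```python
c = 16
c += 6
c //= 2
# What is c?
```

Trace:
`c = 16` → c = 16
`c += 6` → c = 22
`c //= 2` → c = 11
So c = 11

Answer: 11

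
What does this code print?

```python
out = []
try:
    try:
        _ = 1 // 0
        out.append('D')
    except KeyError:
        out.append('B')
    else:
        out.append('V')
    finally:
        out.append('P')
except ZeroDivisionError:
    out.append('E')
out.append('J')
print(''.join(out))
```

Execution trace: 'P' (inner finally) → 'E' (outer except ZeroDivisionError) → 'J' (after the try/except). Output: PEJ

Answer: PEJ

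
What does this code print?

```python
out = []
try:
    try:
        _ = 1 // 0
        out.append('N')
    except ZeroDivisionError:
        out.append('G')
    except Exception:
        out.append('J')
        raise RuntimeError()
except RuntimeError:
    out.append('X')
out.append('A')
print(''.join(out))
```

Execution trace: 'G' (inner except ZeroDivisionError) → 'A' (after the try/except). Output: GA

Answer: GA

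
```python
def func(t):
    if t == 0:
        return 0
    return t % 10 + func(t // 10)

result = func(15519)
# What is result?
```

Sum of digits of 15519: 9 + 1 + 5 + 5 + 1 = 21

Answer: 21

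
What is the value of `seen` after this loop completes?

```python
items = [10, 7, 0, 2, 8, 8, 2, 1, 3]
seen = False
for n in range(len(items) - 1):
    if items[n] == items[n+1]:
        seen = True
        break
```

Check consecutive duplicates in [10, 7, 0, 2, 8, 8, 2, 1, 3]
`seen` takes the values: False → True

Answer: True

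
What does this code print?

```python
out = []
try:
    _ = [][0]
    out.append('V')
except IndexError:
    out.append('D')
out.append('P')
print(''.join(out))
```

Execution trace: 'D' (except IndexError) → 'P' (after the try/except). Output: DP

Answer: DP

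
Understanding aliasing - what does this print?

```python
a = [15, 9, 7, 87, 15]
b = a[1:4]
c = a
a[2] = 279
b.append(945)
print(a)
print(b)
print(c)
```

Key concept: slice vs alias.
Step by step:
`a = [15, 9, 7, 87, 15]` → a = [15, 9, 7, 87, 15]
`b = a[1:4]` → b = [9, 7, 87]
`c = a` → c = [15, 9, 7, 87, 15] (same object as a)
`a[2] = 279` → a = [15, 9, 279, 87, 15] (same object as c); c = [15, 9, 279, 87, 15] (same object as a)
`b.append(945)` → b = [9, 7, 87, 945]
`print(a)` → prints [15, 9, 279, 87, 15]
`print(b)` → prints [9, 7, 87, 945]
`print(c)` → prints [15, 9, 279, 87, 15]

Answer:
[15, 9, 279, 87, 15]
[9, 7, 87, 945]
[15, 9, 279, 87, 15]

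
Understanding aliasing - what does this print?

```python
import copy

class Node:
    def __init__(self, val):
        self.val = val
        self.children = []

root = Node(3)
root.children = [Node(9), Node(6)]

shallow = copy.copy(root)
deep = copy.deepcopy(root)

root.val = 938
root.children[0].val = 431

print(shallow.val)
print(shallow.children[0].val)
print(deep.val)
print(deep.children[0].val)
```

Key concept: deep copy with custom objects.
Step by step:
`root = Node(3)` → root = Node(val=3, children=[])
`root.children = [Node(9), Node(6)]` → root = Node(val=3, children=[Node(val=9, children=[]), Node(val=6, children=[])])
`shallow = copy.copy(root)` → shallow = Node(val=3, children=[Node(val=9, children=[]), Node(val=6, children=[])])
`deep = copy.deepcopy(root)` → deep = Node(val=3, children=[Node(val=9, children=[]), Node(val=6, children=[])])
`root.val = 938` → root = Node(val=938, children=[Node(val=9, children=[]), Node(val=6, children=[])])
`root.children[0].val = 431` → root = Node(val=938, children=[Node(val=431, children=[]), Node(val=6, children=[])]); shallow = Node(val=3, children=[Node(val=431, children=[]), Node(val=6, children=[])])
`print(shallow.val)` → prints 3
`print(shallow.children[0].val)` → prints 431
`print(deep.val)` → prints 3
`print(deep.children[0].val)` → prints 9

Answer:
3
431
3
9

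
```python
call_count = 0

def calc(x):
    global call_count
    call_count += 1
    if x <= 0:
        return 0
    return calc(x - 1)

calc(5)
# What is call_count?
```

Linear recursion stepping by 1: 6 calls from x=5 down to ≤0.

Answer: 6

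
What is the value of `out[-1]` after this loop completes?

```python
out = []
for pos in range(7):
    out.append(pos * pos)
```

Last element of squares 0 to 6
`out` takes the values: [] → [0] → [0, 1] → [0, 1, 4] → [0, 1, 4, 9] → [0, 1, 4, 9, 16] → [0, 1, 4, 9, 16, 25] → [0, 1, 4, 9, 16, 25, 36]
So `out[-1]` = 36

Answer: 36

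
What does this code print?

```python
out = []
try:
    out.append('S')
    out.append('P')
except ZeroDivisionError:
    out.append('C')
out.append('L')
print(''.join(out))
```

Execution trace: 'S' (try body) → 'P' (try body, no exception) → 'L' (after the try/except). Output: SPL

Answer: SPL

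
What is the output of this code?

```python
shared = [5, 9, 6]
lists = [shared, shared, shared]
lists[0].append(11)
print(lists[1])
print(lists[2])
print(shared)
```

Key concept: list of same reference.
Step by step:
`shared = [5, 9, 6]` → shared = [5, 9, 6]
`lists = [shared, shared, shared]` → lists = [[5, 9, 6], [5, 9, 6], [5, 9, 6]]
`lists[0].append(11)` → shared = [5, 9, 6, 11]; lists = [[5, 9, 6, 11], [5, 9, 6, 11], [5, 9, 6, 11]]
`print(lists[1])` → prints [5, 9, 6, 11]
`print(lists[2])` → prints [5, 9, 6, 11]
`print(shared)` → prints [5, 9, 6, 11]

Answer:
[5, 9, 6, 11]
[5, 9, 6, 11]
[5, 9, 6, 11]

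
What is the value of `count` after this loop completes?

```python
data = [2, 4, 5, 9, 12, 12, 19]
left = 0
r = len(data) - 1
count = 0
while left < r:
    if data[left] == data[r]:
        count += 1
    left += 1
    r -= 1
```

Count matching pairs from ends
`count` takes the values: 0

Answer: 0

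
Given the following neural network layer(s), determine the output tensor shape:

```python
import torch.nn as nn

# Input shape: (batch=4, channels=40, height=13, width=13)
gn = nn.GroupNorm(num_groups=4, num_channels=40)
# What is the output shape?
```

Input: (4, 40, 13, 13) -> Output: (4, 40, 13, 13)

Answer: (4, 40, 13, 13)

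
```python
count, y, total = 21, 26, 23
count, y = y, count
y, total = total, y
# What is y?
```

Trace:
`count, y, total = 21, 26, 23` → count = 21; y = 26; total = 23
`count, y = y, count` → count = 26; y = 21
`y, total = total, y` → y = 23; total = 21
So y = 23

Answer: 23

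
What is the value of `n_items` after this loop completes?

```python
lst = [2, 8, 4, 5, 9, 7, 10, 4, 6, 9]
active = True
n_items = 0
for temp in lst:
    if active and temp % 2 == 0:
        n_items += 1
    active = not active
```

Count even values at even positions
`n_items` takes the values: 0 → 1 → 2 → 3 → 4

Answer: 4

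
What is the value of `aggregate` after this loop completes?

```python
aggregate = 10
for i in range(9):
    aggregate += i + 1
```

Start at 10, add 1 to 9 = 55
`aggregate` takes the values: 10 → 11 → 13 → 16 → 20 → 25 → 31 → 38 → 46 → 55

Answer: 55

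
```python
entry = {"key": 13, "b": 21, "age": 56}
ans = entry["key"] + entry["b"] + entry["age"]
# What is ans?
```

Trace:
`entry = {"key": 13, "b": 21, "age": 56}` → entry = {'key': 13, 'b': 21, 'age': 56}
`ans = entry["key"] + entry["b"] + entry["age"]` → ans = 90
So ans = 90

Answer: 90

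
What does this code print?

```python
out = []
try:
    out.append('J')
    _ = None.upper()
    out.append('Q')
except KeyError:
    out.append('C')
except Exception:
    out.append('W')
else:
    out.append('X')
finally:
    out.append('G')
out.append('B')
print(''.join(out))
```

Execution trace: 'J' (try body) → 'W' (except Exception) → 'G' (finally) → 'B' (after the try/except). Output: JWGB

Answer: JWGB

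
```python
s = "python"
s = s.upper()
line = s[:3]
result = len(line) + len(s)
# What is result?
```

Trace:
`s = "python"` → s = 'python'
`s = s.upper()` → s = 'PYTHON'
`line = s[:3]` → line = 'PYT'
`result = len(line) + len(s)` → result = 9
So result = 9

Answer: 9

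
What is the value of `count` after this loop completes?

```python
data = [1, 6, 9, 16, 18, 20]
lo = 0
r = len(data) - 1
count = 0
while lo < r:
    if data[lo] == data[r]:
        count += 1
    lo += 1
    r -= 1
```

Count matching pairs from ends
`count` takes the values: 0

Answer: 0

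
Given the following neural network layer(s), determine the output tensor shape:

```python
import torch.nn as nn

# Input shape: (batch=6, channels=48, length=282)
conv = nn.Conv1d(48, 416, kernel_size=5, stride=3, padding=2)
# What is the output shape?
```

Input: (6, 48, 282) -> Output: (6, 416, 94)

Answer: (6, 416, 94)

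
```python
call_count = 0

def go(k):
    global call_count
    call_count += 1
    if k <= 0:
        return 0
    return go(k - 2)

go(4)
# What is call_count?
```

Linear recursion stepping by 2: 3 calls from k=4 down to ≤0.

Answer: 3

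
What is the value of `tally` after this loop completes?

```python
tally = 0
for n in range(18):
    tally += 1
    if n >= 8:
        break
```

Loop breaks when n reaches 8, tally is 9
`tally` takes the values: 0 → 1 → 2 → 3 → 4 → 5 → 6 → 7 → 8 → 9

Answer: 9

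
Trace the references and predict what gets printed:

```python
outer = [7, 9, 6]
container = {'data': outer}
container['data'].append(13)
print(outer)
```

Key concept: dict holds reference to list.
Step by step:
`outer = [7, 9, 6]` → outer = [7, 9, 6]
`container = {'data': outer}` → container = {'data': [7, 9, 6]}
`container['data'].append(13)` → outer = [7, 9, 6, 13]; container = {'data': [7, 9, 6, 13]}
`print(outer)` → prints [7, 9, 6, 13]

Answer: [7, 9, 6, 13]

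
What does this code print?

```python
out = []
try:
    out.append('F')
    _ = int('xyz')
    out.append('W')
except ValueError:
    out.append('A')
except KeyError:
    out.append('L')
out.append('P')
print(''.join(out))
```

Execution trace: 'F' (try body) → 'A' (except ValueError) → 'P' (after the try/except). Output: FAP

Answer: FAP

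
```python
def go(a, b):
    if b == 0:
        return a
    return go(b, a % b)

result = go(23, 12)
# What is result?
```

go(23, 12) -> go(12, 11) -> go(11, 1) -> go(1, 0) -> 1

Answer: 1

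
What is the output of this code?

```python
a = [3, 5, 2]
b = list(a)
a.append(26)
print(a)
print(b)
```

Key concept: list() constructor creates copy.
Step by step:
`a = [3, 5, 2]` → a = [3, 5, 2]
`b = list(a)` → b = [3, 5, 2]
`a.append(26)` → a = [3, 5, 2, 26]
`print(a)` → prints [3, 5, 2, 26]
`print(b)` → prints [3, 5, 2]

Answer:
[3, 5, 2, 26]
[3, 5, 2]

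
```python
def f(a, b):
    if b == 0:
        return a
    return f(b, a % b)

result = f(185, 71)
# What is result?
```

f(185, 71) -> f(71, 43) -> f(43, 28) -> f(28, 15) -> f(15, 13) -> f(13, 2) -> f(2, 1) -> f(1, 0) -> 1

Answer: 1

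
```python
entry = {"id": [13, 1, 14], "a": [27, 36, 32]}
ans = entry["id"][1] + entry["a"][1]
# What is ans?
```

Trace:
`entry = {"id": [13, 1, 14], "a": [27, 36, 32]}` → entry = {'id': [13, 1, 14], 'a': [27, 36, 32]}
`ans = entry["id"][1] + entry["a"][1]` → ans = 37
So ans = 37

Answer: 37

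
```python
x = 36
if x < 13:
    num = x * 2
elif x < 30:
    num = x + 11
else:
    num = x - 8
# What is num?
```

Trace:
`x = 36` → x = 36
`if x < 13: ...` → x < 13 is False, x < 30 is False, take else branch → num = 28
So num = 28

Answer: 28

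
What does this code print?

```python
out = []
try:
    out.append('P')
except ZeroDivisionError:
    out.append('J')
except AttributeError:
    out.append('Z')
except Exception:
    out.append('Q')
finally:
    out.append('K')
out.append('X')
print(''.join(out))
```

Execution trace: 'P' (try body, no exception) → 'K' (finally) → 'X' (after the try/except). Output: PKX

Answer: PKX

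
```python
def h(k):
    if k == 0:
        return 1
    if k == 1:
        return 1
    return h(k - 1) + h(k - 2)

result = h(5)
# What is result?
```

Build up from base cases: h(0)=1, h(1)=1, h(2)=2, h(3)=3, h(4)=5, h(5)=8

Answer: 8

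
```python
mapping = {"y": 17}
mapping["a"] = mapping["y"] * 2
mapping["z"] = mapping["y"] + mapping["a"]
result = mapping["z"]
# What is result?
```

Trace:
`mapping = {"y": 17}` → mapping = {'y': 17}
`mapping["a"] = mapping["y"] * 2` → mapping = {'y': 17, 'a': 34}
`mapping["z"] = mapping["y"] + mapping["a"]` → mapping = {'y': 17, 'a': 34, 'z': 51}
`result = mapping["z"]` → result = 51
So result = 51

Answer: 51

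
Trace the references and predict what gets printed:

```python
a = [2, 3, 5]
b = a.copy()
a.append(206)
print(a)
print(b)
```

Key concept: list.copy() creates independent copy.
Step by step:
`a = [2, 3, 5]` → a = [2, 3, 5]
`b = a.copy()` → b = [2, 3, 5]
`a.append(206)` → a = [2, 3, 5, 206]
`print(a)` → prints [2, 3, 5, 206]
`print(b)` → prints [2, 3, 5]

Answer:
[2, 3, 5, 206]
[2, 3, 5]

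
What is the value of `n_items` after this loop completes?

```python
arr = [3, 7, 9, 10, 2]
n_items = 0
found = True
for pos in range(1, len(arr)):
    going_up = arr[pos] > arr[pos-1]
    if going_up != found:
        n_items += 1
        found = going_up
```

Count direction changes in [3, 7, 9, 10, 2]
`n_items` takes the values: 0 → 1

Answer: 1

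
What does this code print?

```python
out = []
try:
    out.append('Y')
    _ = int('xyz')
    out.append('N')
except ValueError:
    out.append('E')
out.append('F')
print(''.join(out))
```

Execution trace: 'Y' (try body) → 'E' (except ValueError) → 'F' (after the try/except). Output: YEF

Answer: YEF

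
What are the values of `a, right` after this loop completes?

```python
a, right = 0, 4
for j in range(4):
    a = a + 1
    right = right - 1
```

a goes 0→4, right goes 4→0
`a, right` takes the values: (0, 4) → (1, 4) → (1, 3) → (2, 3) → (2, 2) → (3, 2) → (3, 1) → (4, 1) → (4, 0)

Answer: 4, 0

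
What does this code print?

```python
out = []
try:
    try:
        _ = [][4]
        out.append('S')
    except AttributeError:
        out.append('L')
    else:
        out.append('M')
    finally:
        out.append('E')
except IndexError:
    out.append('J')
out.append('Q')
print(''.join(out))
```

Execution trace: 'E' (finally) → 'J' (outer except IndexError) → 'Q' (after the try/except). Output: EJQ

Answer: EJQ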